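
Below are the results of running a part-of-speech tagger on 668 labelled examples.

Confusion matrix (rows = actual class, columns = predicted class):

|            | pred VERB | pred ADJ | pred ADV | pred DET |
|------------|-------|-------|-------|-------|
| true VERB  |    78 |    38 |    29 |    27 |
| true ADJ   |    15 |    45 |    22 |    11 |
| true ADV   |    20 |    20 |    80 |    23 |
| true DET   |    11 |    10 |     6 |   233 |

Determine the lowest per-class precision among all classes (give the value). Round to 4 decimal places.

Per-class precision (TP/(TP+FP)):
  VERB: TP=78, FP=15+20+11=46 → 78/124 = 0.62903
  ADJ: TP=45, FP=38+20+10=68 → 45/113 = 0.39823
  ADV: TP=80, FP=29+22+6=57 → 80/137 = 0.58394
  DET: TP=233, FP=27+11+23=61 → 233/294 = 0.79252
Lowest is class 'ADJ' with precision = 0.3982.

0.3982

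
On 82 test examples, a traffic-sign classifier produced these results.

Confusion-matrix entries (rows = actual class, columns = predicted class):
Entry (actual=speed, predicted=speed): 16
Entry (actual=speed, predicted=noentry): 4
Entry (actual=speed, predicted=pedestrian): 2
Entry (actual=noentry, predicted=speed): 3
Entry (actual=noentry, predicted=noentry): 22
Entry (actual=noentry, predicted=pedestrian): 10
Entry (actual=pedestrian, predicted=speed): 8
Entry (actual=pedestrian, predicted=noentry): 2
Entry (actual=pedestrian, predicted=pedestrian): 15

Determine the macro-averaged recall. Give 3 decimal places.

Per-class recall (TP/(TP+FN)):
  speed: TP=16, FN=4+2=6 → 16/22 = 0.7273
  noentry: TP=22, FN=3+10=13 → 22/35 = 0.6286
  pedestrian: TP=15, FN=8+2=10 → 15/25 = 0.6000
Macro-recall = mean = (0.7273 + 0.6286 + 0.6000) / 3 = 0.652

0.652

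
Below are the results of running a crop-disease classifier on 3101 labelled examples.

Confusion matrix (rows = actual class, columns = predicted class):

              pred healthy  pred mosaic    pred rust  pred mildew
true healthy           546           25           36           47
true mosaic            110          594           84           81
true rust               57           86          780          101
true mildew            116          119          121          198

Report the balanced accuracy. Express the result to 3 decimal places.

0.659

Balanced accuracy = mean of per-class recall.
  healthy: recall = 546/654 = 0.8349
  mosaic: recall = 594/869 = 0.6835
  rust: recall = 780/1024 = 0.7617
  mildew: recall = 198/554 = 0.3574
Mean = (0.8349 + 0.6835 + 0.7617 + 0.3574) / 4 = 0.659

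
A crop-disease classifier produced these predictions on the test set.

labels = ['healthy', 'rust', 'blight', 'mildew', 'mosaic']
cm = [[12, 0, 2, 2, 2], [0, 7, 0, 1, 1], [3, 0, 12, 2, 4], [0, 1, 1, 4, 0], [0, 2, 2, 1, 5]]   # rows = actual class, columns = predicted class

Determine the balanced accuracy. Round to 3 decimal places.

0.637

Balanced accuracy = mean of per-class recall.
  healthy: recall = 12/18 = 0.6667
  rust: recall = 7/9 = 0.7778
  blight: recall = 12/21 = 0.5714
  mildew: recall = 4/6 = 0.6667
  mosaic: recall = 5/10 = 0.5000
Mean = (0.6667 + 0.7778 + 0.5714 + 0.6667 + 0.5000) / 5 = 0.637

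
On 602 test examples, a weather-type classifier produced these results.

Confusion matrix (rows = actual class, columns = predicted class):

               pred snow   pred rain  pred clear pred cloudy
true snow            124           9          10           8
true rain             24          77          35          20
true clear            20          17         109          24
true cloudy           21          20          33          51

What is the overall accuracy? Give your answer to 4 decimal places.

0.5997

Accuracy = trace / total = (124+77+109+51=361) / 602 = 361/602 = 0.5997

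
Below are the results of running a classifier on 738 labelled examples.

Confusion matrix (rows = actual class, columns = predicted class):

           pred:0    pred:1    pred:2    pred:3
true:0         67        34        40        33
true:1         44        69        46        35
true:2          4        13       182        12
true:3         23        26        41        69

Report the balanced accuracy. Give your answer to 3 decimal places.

Balanced accuracy = mean of per-class recall.
  0: recall = 67/174 = 0.3851
  1: recall = 69/194 = 0.3557
  2: recall = 182/211 = 0.8626
  3: recall = 69/159 = 0.4340
Mean = (0.3851 + 0.3557 + 0.8626 + 0.4340) / 4 = 0.509

0.509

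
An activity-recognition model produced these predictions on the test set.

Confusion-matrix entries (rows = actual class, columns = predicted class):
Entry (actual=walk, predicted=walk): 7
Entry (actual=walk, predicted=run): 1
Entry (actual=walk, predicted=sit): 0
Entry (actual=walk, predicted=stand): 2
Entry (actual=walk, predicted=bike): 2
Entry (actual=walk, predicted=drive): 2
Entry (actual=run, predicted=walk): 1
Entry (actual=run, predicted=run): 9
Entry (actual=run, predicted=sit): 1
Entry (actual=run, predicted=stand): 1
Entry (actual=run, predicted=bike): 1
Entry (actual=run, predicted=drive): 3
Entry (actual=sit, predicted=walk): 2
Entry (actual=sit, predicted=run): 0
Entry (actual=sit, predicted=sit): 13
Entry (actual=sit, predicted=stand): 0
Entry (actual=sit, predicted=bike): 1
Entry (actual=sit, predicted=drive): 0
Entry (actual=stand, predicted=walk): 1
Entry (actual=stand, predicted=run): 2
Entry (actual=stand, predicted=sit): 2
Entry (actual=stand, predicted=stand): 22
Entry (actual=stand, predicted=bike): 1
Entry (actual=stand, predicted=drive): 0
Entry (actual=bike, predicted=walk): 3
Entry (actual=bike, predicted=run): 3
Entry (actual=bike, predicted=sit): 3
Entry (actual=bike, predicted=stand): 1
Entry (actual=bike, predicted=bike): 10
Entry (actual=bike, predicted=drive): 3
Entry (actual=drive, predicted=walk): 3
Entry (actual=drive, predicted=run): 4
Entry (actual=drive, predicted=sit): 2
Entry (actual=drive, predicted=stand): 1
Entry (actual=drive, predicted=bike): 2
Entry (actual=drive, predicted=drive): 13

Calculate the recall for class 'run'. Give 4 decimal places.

recall = TP/(TP+FN).
run: TP=9, FN=1+1+1+1+3=7 → 9/16 = 0.56250

0.5625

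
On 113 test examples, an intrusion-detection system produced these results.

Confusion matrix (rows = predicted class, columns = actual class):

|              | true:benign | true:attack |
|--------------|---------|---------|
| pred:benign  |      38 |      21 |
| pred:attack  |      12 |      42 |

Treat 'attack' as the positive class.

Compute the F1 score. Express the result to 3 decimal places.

Precision = TP/(TP+FP) = 42/54 = 0.7778
Recall = TP/(TP+FN) = 42/63 = 0.6667
F1 = 2·TP/(2·TP+FP+FN) = 84/117 = 0.718

0.718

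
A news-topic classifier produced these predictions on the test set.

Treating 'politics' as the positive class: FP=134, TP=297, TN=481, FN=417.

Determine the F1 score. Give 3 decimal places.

Precision = TP/(TP+FP) = 297/431 = 0.6891
Recall = TP/(TP+FN) = 297/714 = 0.4160
F1 = 2·TP/(2·TP+FP+FN) = 594/1145 = 0.519

0.519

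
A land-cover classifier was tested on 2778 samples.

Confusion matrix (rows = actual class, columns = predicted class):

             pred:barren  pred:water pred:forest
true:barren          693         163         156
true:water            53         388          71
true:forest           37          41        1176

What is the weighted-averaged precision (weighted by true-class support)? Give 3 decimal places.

Per-class precision (TP/(TP+FP)):
  barren: TP=693, FP=53+37=90 → 693/783 = 0.8851
  water: TP=388, FP=163+41=204 → 388/592 = 0.6554
  forest: TP=1176, FP=156+71=227 → 1176/1403 = 0.8382
Weighted-precision = Σ (supportᵢ/N)·precisionᵢ with N=2778: (1012/2778)·0.8851 + (512/2778)·0.6554 + (1254/2778)·0.8382 = 0.822

0.822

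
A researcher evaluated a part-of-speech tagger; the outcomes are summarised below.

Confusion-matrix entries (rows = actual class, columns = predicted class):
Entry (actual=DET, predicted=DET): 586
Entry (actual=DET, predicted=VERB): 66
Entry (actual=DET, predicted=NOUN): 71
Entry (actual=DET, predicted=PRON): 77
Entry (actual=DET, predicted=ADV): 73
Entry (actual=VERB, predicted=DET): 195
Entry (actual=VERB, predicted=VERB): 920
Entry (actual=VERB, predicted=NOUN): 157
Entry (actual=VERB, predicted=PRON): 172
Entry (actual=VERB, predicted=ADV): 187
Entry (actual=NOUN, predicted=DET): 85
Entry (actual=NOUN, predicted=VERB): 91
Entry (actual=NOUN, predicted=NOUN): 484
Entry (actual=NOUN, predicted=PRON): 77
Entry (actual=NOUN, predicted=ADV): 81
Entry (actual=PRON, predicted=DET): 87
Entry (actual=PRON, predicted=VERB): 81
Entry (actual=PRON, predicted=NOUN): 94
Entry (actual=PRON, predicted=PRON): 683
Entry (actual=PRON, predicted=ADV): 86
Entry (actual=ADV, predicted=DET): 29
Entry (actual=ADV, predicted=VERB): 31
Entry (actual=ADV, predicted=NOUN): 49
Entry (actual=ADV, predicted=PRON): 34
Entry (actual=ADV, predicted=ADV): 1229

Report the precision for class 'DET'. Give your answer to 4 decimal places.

One-vs-rest for 'DET': TP = diagonal; FP = other classes predicted 'DET'; FN = 'DET' predicted as other.
precision = TP/(TP+FP).
DET: TP=586, FP=195+85+87+29=396 → 586/982 = 0.59674

0.5967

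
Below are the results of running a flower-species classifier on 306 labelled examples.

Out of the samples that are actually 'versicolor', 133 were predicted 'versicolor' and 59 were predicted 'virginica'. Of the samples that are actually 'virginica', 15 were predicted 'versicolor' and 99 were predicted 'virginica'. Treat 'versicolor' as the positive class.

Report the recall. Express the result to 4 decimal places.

Recall = TP/(TP+FN) = 133/(133+59) = 133/192 = 0.6927

0.6927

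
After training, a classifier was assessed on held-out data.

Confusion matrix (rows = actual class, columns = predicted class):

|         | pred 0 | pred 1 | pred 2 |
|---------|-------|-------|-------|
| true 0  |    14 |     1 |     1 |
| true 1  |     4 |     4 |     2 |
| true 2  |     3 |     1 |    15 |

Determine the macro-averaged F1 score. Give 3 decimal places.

0.689

Per-class F1 score (2·TP/(2·TP+FP+FN)):
  0: TP=14, FP=4+3=7, FN=1+1=2 → 28/37 = 0.7568
  1: TP=4, FP=1+1=2, FN=4+2=6 → 8/16 = 0.5000
  2: TP=15, FP=1+2=3, FN=3+1=4 → 30/37 = 0.8108
Macro-F1 score = mean = (0.7568 + 0.5000 + 0.8108) / 3 = 0.689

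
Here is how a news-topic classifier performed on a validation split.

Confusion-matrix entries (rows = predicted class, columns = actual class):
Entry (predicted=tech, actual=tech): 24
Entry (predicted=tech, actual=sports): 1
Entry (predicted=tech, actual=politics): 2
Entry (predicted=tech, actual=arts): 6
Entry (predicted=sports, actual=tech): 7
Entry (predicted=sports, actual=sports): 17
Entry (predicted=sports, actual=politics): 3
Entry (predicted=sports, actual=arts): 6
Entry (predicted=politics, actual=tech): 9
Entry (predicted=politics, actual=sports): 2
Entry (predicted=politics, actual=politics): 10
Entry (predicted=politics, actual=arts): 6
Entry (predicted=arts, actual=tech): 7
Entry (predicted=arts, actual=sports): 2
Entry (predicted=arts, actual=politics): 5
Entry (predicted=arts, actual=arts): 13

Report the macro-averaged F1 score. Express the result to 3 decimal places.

0.523

Per-class F1 score (2·TP/(2·TP+FP+FN)):
  tech: TP=24, FP=1+2+6=9, FN=7+9+7=23 → 48/80 = 0.6000
  sports: TP=17, FP=7+3+6=16, FN=1+2+2=5 → 34/55 = 0.6182
  politics: TP=10, FP=9+2+6=17, FN=2+3+5=10 → 20/47 = 0.4255
  arts: TP=13, FP=7+2+5=14, FN=6+6+6=18 → 26/58 = 0.4483
Macro-F1 score = mean = (0.6000 + 0.6182 + 0.4255 + 0.4483) / 4 = 0.523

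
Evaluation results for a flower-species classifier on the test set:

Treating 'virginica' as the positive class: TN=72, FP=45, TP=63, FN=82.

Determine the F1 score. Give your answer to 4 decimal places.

Precision = TP/(TP+FP) = 63/108 = 0.5833
Recall = TP/(TP+FN) = 63/145 = 0.4345
F1 = 2·TP/(2·TP+FP+FN) = 126/253 = 0.4980

0.4980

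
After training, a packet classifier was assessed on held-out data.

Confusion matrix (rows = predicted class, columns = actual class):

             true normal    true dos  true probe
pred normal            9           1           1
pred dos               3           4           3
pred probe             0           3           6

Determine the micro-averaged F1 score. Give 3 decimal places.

0.633

Micro-averaging pools counts across classes: ΣTP=19, ΣFP=11, ΣFN=11.
Micro-F1 score = 2·TP/(2·TP+FP+FN) on pooled counts = 0.633 (equals overall accuracy in single-label multiclass).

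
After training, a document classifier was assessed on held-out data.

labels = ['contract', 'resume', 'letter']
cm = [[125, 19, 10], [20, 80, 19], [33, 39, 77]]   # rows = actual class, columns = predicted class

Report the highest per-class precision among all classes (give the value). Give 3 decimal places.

0.726

Per-class precision (TP/(TP+FP)):
  contract: TP=125, FP=20+33=53 → 125/178 = 0.7022
  resume: TP=80, FP=19+39=58 → 80/138 = 0.5797
  letter: TP=77, FP=10+19=29 → 77/106 = 0.7264
Highest is class 'letter' with precision = 0.726.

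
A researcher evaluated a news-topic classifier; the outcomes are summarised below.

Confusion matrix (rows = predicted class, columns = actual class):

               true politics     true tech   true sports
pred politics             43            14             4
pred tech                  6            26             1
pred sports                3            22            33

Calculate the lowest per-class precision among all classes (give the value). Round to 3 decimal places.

Per-class precision (TP/(TP+FP)):
  politics: TP=43, FP=14+4=18 → 43/61 = 0.7049
  tech: TP=26, FP=6+1=7 → 26/33 = 0.7879
  sports: TP=33, FP=3+22=25 → 33/58 = 0.5690
Lowest is class 'sports' with precision = 0.569.

0.569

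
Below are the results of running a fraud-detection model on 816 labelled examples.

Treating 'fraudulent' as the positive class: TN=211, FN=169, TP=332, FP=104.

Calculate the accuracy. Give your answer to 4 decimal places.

0.6654

Accuracy = (TP+TN)/N = (332+211)/816 = 0.6654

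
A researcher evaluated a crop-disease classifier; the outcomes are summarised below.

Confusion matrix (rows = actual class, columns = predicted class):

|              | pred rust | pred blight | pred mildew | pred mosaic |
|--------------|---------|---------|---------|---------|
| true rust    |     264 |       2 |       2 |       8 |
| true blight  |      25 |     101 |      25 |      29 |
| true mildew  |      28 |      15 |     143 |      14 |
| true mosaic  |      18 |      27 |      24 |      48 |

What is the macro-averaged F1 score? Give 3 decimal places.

Per-class F1 score (2·TP/(2·TP+FP+FN)):
  rust: TP=264, FP=25+28+18=71, FN=2+2+8=12 → 528/611 = 0.8642
  blight: TP=101, FP=2+15+27=44, FN=25+25+29=79 → 202/325 = 0.6215
  mildew: TP=143, FP=2+25+24=51, FN=28+15+14=57 → 286/394 = 0.7259
  mosaic: TP=48, FP=8+29+14=51, FN=18+27+24=69 → 96/216 = 0.4444
Macro-F1 score = mean = (0.8642 + 0.6215 + 0.7259 + 0.4444) / 4 = 0.664

0.664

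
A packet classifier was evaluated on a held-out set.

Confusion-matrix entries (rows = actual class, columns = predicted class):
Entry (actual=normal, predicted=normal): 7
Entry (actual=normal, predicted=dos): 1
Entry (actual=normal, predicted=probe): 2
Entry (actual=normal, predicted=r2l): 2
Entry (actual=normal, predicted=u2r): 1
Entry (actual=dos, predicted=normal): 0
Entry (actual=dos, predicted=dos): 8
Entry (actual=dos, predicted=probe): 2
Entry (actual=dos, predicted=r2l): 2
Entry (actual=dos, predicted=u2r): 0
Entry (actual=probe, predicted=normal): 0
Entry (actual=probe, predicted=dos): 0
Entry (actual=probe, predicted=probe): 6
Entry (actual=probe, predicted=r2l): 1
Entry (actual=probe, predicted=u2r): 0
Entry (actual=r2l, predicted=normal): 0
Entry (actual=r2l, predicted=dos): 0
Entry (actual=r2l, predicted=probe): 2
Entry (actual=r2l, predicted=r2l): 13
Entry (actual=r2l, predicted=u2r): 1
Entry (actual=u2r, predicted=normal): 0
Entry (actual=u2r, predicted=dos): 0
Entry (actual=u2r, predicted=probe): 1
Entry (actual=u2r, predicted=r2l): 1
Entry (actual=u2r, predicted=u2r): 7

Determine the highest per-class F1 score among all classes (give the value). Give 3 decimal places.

0.778

Per-class F1 score (2·TP/(2·TP+FP+FN)):
  normal: TP=7, FP=0+0+0+0=0, FN=1+2+2+1=6 → 14/20 = 0.7000
  dos: TP=8, FP=1+0+0+0=1, FN=0+2+2+0=4 → 16/21 = 0.7619
  probe: TP=6, FP=2+2+2+1=7, FN=0+0+1+0=1 → 12/20 = 0.6000
  r2l: TP=13, FP=2+2+1+1=6, FN=0+0+2+1=3 → 26/35 = 0.7429
  u2r: TP=7, FP=1+0+0+1=2, FN=0+0+1+1=2 → 14/18 = 0.7778
Highest is class 'u2r' with F1 score = 0.778.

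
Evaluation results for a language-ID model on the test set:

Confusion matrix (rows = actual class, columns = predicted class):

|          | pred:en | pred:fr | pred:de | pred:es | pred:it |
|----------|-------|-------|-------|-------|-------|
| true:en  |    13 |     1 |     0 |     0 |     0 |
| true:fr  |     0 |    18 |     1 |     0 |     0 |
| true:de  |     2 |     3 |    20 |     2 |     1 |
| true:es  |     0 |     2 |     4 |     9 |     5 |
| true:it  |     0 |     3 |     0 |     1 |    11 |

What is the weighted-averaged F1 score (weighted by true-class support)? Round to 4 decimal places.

0.7304

Per-class F1 score (2·TP/(2·TP+FP+FN)):
  en: TP=13, FP=0+2+0+0=2, FN=1+0+0+0=1 → 26/29 = 0.89655
  fr: TP=18, FP=1+3+2+3=9, FN=0+1+0+0=1 → 36/46 = 0.78261
  de: TP=20, FP=0+1+4+0=5, FN=2+3+2+1=8 → 40/53 = 0.75472
  es: TP=9, FP=0+0+2+1=3, FN=0+2+4+5=11 → 18/32 = 0.56250
  it: TP=11, FP=0+0+1+5=6, FN=0+3+0+1=4 → 22/32 = 0.68750
Weighted-F1 score = Σ (supportᵢ/N)·F1 scoreᵢ with N=96: (14/96)·0.89655 + (19/96)·0.78261 + (28/96)·0.75472 + (20/96)·0.56250 + (15/96)·0.68750 = 0.7304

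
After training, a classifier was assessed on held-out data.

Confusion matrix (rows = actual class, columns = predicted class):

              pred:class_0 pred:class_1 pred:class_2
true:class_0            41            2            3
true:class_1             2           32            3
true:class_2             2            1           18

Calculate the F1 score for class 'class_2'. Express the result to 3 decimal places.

One-vs-rest for 'class_2': TP = diagonal; FP = other classes predicted 'class_2'; FN = 'class_2' predicted as other.
F1 score = 2·TP/(2·TP+FP+FN).
class_2: TP=18, FP=3+3=6, FN=2+1=3 → 36/45 = 0.8000

0.800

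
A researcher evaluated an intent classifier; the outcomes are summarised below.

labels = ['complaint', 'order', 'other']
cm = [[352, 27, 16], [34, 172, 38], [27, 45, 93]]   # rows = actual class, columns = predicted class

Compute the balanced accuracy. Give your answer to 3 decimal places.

0.720

Balanced accuracy = mean of per-class recall.
  complaint: recall = 352/395 = 0.8911
  order: recall = 172/244 = 0.7049
  other: recall = 93/165 = 0.5636
Mean = (0.8911 + 0.7049 + 0.5636) / 3 = 0.720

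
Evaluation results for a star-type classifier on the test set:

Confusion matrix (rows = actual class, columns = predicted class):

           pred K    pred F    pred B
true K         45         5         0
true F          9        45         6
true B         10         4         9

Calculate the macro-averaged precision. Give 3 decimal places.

Per-class precision (TP/(TP+FP)):
  K: TP=45, FP=9+10=19 → 45/64 = 0.7031
  F: TP=45, FP=5+4=9 → 45/54 = 0.8333
  B: TP=9, FP=0+6=6 → 9/15 = 0.6000
Macro-precision = mean = (0.7031 + 0.8333 + 0.6000) / 3 = 0.712

0.712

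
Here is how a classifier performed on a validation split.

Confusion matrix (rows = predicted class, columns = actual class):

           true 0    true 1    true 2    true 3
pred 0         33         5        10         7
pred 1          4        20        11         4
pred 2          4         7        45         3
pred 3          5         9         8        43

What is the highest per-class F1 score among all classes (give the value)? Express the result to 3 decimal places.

Per-class F1 score (2·TP/(2·TP+FP+FN)):
  0: TP=33, FP=5+10+7=22, FN=4+4+5=13 → 66/101 = 0.6535
  1: TP=20, FP=4+11+4=19, FN=5+7+9=21 → 40/80 = 0.5000
  2: TP=45, FP=4+7+3=14, FN=10+11+8=29 → 90/133 = 0.6767
  3: TP=43, FP=5+9+8=22, FN=7+4+3=14 → 86/122 = 0.7049
Highest is class '3' with F1 score = 0.705.

0.705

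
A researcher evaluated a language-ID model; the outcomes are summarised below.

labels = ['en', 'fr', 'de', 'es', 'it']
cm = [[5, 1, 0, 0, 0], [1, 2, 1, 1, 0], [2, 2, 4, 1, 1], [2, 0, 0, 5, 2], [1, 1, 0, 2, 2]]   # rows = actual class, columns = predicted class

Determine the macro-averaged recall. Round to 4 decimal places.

0.5044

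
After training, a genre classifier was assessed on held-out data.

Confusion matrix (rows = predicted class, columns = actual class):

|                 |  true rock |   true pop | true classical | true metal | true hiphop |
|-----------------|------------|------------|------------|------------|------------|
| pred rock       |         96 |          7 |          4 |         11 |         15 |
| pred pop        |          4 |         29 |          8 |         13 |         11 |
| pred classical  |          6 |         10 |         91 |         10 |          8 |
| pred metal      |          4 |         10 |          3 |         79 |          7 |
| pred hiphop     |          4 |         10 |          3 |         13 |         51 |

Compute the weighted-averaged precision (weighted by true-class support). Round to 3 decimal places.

0.682

Per-class precision (TP/(TP+FP)):
  rock: TP=96, FP=7+4+11+15=37 → 96/133 = 0.7218
  pop: TP=29, FP=4+8+13+11=36 → 29/65 = 0.4462
  classical: TP=91, FP=6+10+10+8=34 → 91/125 = 0.7280
  metal: TP=79, FP=4+10+3+7=24 → 79/103 = 0.7670
  hiphop: TP=51, FP=4+10+3+13=30 → 51/81 = 0.6296
Weighted-precision = Σ (supportᵢ/N)·precisionᵢ with N=507: (114/507)·0.7218 + (66/507)·0.4462 + (109/507)·0.7280 + (126/507)·0.7670 + (92/507)·0.6296 = 0.682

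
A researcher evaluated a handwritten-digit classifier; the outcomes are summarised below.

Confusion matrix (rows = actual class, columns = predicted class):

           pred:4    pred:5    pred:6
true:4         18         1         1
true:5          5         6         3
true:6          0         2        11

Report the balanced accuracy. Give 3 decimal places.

Balanced accuracy = mean of per-class recall.
  4: recall = 18/20 = 0.9000
  5: recall = 6/14 = 0.4286
  6: recall = 11/13 = 0.8462
Mean = (0.9000 + 0.4286 + 0.8462) / 3 = 0.725

0.725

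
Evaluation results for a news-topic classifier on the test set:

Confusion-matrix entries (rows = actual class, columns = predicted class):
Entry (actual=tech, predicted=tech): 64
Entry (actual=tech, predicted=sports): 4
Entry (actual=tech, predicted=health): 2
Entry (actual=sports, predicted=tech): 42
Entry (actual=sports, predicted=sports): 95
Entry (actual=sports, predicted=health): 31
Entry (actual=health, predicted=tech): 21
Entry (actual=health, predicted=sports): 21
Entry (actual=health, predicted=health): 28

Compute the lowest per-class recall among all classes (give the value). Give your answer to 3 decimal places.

0.400

Per-class recall (TP/(TP+FN)):
  tech: TP=64, FN=4+2=6 → 64/70 = 0.9143
  sports: TP=95, FN=42+31=73 → 95/168 = 0.5655
  health: TP=28, FN=21+21=42 → 28/70 = 0.4000
Lowest is class 'health' with recall = 0.400.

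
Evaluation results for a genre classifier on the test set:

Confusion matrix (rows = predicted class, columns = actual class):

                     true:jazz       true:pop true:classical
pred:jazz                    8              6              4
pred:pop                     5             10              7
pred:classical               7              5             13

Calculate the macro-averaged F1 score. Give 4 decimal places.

Per-class F1 score (2·TP/(2·TP+FP+FN)):
  jazz: TP=8, FP=6+4=10, FN=5+7=12 → 16/38 = 0.42105
  pop: TP=10, FP=5+7=12, FN=6+5=11 → 20/43 = 0.46512
  classical: TP=13, FP=7+5=12, FN=4+7=11 → 26/49 = 0.53061
Macro-F1 score = mean = (0.42105 + 0.46512 + 0.53061) / 3 = 0.4723

0.4723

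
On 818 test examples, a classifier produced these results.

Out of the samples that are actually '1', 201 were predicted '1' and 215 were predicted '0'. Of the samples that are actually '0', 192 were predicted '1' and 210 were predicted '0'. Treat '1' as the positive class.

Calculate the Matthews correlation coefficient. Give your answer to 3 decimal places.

0.006

MCC = (TP·TN − FP·FN) / √((TP+FP)(TP+FN)(TN+FP)(TN+FN))
Numerator = 201·210 − 192·215 = 930
Denominator = √(393·416·402·425) = √27931924800 = 167128.4680
MCC = 930 / 167128.4680 = 0.006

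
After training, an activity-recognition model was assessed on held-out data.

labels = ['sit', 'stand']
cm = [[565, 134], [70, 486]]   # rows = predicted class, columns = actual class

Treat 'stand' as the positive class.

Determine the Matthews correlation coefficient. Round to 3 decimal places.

0.678

MCC = (TP·TN − FP·FN) / √((TP+FP)(TP+FN)(TN+FP)(TN+FN))
Numerator = 486·565 − 70·134 = 265210
Denominator = √(556·620·635·699) = √153009142800 = 391163.8312
MCC = 265210 / 391163.8312 = 0.678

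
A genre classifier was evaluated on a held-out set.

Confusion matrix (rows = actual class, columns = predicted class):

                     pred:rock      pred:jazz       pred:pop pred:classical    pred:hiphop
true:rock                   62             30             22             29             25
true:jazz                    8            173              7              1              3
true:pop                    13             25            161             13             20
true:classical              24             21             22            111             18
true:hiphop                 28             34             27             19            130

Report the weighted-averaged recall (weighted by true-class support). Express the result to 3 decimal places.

0.621

Per-class recall (TP/(TP+FN)):
  rock: TP=62, FN=30+22+29+25=106 → 62/168 = 0.3690
  jazz: TP=173, FN=8+7+1+3=19 → 173/192 = 0.9010
  pop: TP=161, FN=13+25+13+20=71 → 161/232 = 0.6940
  classical: TP=111, FN=24+21+22+18=85 → 111/196 = 0.5663
  hiphop: TP=130, FN=28+34+27+19=108 → 130/238 = 0.5462
Weighted-recall = Σ (supportᵢ/N)·recallᵢ with N=1026: (168/1026)·0.3690 + (192/1026)·0.9010 + (232/1026)·0.6940 + (196/1026)·0.5663 + (238/1026)·0.5462 = 0.621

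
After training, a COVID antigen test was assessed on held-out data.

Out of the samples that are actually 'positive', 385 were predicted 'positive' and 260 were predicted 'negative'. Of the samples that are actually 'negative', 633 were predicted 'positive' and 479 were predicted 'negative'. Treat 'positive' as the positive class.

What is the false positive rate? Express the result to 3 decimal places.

0.569

FPR = FP/(FP+TN) = 633/(633+479) = 0.569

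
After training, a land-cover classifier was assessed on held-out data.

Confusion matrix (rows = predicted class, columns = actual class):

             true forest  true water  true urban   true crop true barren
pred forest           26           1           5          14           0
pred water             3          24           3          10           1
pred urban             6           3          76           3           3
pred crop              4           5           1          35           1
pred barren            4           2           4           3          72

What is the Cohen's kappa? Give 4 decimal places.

0.6845

Observed agreement pₒ = trace/N = 233/309 = 0.75405
Expected agreement pₑ = Σ (rowᵢ·colᵢ)/N² = (43·46 + 35·41 + 89·91 + 65·46 + 77·85)/309² = 0.22043
κ = (pₒ − pₑ)/(1 − pₑ) = (0.75405 − 0.22043)/(1 − 0.22043) = 0.6845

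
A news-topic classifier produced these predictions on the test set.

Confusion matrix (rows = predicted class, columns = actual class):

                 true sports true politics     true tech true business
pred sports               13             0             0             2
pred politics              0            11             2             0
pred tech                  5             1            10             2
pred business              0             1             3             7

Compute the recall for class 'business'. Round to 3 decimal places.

0.636

Treat 'business' as positive and all other classes as negative.
recall = TP/(TP+FN).
business: TP=7, FN=2+0+2=4 → 7/11 = 0.6364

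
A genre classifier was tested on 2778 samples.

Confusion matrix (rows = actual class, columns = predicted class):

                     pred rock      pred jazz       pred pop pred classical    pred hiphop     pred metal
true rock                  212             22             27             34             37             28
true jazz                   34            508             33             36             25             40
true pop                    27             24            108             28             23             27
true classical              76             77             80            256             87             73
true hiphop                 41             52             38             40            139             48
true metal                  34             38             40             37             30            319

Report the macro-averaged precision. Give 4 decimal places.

0.5223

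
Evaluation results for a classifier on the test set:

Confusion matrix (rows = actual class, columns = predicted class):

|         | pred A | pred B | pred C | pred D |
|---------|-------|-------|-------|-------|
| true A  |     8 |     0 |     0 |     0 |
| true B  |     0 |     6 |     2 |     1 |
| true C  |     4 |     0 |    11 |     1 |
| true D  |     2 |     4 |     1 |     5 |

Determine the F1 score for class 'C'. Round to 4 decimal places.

0.7333

Treat 'C' as positive and all other classes as negative.
F1 score = 2·TP/(2·TP+FP+FN).
C: TP=11, FP=0+2+1=3, FN=4+0+1=5 → 22/30 = 0.73333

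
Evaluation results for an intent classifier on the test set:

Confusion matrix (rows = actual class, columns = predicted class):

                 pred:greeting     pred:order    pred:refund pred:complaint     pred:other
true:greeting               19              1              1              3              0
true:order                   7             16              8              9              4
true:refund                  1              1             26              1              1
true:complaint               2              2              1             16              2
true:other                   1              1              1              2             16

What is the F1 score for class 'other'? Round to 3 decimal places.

0.727

F1 score = 2·TP/(2·TP+FP+FN).
other: TP=16, FP=0+4+1+2=7, FN=1+1+1+2=5 → 32/44 = 0.7273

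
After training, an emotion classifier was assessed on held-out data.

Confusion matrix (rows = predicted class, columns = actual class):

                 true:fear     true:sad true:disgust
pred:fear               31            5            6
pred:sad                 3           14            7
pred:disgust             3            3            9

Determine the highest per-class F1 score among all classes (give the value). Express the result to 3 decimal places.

Per-class F1 score (2·TP/(2·TP+FP+FN)):
  fear: TP=31, FP=5+6=11, FN=3+3=6 → 62/79 = 0.7848
  sad: TP=14, FP=3+7=10, FN=5+3=8 → 28/46 = 0.6087
  disgust: TP=9, FP=3+3=6, FN=6+7=13 → 18/37 = 0.4865
Highest is class 'fear' with F1 score = 0.785.

0.785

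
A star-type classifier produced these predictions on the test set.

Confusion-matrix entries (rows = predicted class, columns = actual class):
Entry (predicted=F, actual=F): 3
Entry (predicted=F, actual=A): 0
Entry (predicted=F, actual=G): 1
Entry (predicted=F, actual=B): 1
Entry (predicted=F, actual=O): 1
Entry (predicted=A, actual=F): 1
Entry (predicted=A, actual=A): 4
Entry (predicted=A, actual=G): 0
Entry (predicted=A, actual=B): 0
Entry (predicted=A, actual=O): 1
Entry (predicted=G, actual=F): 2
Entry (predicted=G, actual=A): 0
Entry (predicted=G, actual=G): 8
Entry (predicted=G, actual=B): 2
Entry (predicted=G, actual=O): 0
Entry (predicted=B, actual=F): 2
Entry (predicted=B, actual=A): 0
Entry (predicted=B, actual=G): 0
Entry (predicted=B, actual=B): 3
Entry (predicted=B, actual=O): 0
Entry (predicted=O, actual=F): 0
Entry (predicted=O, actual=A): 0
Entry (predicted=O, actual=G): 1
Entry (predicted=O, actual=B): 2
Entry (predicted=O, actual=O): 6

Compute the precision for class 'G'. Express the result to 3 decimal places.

One-vs-rest for 'G': TP = diagonal; FP = other classes predicted 'G'; FN = 'G' predicted as other.
precision = TP/(TP+FP).
G: TP=8, FP=2+0+2+0=4 → 8/12 = 0.6667

0.667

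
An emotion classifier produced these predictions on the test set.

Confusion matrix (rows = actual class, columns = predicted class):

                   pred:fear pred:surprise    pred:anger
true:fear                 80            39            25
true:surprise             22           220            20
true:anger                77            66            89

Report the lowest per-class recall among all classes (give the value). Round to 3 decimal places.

0.384

Per-class recall (TP/(TP+FN)):
  fear: TP=80, FN=39+25=64 → 80/144 = 0.5556
  surprise: TP=220, FN=22+20=42 → 220/262 = 0.8397
  anger: TP=89, FN=77+66=143 → 89/232 = 0.3836
Lowest is class 'anger' with recall = 0.384.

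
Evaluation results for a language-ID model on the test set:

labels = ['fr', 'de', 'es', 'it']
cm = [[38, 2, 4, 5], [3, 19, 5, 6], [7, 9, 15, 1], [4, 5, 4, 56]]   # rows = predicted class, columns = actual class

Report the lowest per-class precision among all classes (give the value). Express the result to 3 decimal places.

Per-class precision (TP/(TP+FP)):
  fr: TP=38, FP=2+4+5=11 → 38/49 = 0.7755
  de: TP=19, FP=3+5+6=14 → 19/33 = 0.5758
  es: TP=15, FP=7+9+1=17 → 15/32 = 0.4688
  it: TP=56, FP=4+5+4=13 → 56/69 = 0.8116
Lowest is class 'es' with precision = 0.469.

0.469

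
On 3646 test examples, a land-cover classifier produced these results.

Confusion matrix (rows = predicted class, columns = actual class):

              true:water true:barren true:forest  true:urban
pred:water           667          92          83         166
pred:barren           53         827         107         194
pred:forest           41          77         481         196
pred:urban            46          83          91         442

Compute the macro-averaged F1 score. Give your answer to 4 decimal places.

0.6543

Per-class F1 score (2·TP/(2·TP+FP+FN)):
  water: TP=667, FP=92+83+166=341, FN=53+41+46=140 → 1334/1815 = 0.73499
  barren: TP=827, FP=53+107+194=354, FN=92+77+83=252 → 1654/2260 = 0.73186
  forest: TP=481, FP=41+77+196=314, FN=83+107+91=281 → 962/1557 = 0.61785
  urban: TP=442, FP=46+83+91=220, FN=166+194+196=556 → 884/1660 = 0.53253
Macro-F1 score = mean = (0.73499 + 0.73186 + 0.61785 + 0.53253) / 4 = 0.6543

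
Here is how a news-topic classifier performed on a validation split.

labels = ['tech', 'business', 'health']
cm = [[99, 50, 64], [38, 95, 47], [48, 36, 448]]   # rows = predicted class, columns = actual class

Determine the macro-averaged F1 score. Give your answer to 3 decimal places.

0.615

Per-class F1 score (2·TP/(2·TP+FP+FN)):
  tech: TP=99, FP=50+64=114, FN=38+48=86 → 198/398 = 0.4975
  business: TP=95, FP=38+47=85, FN=50+36=86 → 190/361 = 0.5263
  health: TP=448, FP=48+36=84, FN=64+47=111 → 896/1091 = 0.8213
Macro-F1 score = mean = (0.4975 + 0.5263 + 0.8213) / 3 = 0.615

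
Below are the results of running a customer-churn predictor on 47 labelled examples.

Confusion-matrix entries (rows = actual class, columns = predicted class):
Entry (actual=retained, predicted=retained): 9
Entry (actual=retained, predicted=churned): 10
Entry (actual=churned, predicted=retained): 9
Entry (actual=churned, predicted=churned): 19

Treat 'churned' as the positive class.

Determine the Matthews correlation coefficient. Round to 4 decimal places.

0.1537

MCC = (TP·TN − FP·FN) / √((TP+FP)(TP+FN)(TN+FP)(TN+FN))
Numerator = 19·9 − 10·9 = 81
Denominator = √(29·28·19·18) = √277704 = 526.9763
MCC = 81 / 526.9763 = 0.1537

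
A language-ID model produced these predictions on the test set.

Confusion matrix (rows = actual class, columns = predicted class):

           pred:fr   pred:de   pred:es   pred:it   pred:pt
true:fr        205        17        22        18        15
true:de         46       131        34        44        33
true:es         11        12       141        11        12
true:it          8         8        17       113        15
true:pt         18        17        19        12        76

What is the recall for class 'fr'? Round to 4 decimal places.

0.7401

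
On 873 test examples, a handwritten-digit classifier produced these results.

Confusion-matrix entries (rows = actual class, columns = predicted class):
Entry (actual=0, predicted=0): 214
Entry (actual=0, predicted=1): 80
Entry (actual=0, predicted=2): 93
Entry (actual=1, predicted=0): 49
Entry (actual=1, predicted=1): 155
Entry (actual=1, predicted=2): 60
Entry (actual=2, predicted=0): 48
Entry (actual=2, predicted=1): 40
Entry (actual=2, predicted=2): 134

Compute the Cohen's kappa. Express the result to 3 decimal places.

0.361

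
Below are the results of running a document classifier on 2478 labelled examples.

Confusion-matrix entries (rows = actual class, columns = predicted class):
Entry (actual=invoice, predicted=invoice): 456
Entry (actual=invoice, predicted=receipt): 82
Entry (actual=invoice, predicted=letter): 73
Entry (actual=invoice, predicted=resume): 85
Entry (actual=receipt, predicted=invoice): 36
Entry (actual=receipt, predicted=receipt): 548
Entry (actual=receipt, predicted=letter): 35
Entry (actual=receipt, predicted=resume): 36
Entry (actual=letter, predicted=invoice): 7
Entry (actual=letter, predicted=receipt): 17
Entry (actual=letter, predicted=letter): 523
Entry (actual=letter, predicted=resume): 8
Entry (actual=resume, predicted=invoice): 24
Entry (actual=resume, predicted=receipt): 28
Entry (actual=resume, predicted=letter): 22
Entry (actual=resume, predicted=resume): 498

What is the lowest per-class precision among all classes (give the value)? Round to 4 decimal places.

0.7943

Per-class precision (TP/(TP+FP)):
  invoice: TP=456, FP=36+7+24=67 → 456/523 = 0.87189
  receipt: TP=548, FP=82+17+28=127 → 548/675 = 0.81185
  letter: TP=523, FP=73+35+22=130 → 523/653 = 0.80092
  resume: TP=498, FP=85+36+8=129 → 498/627 = 0.79426
Lowest is class 'resume' with precision = 0.7943.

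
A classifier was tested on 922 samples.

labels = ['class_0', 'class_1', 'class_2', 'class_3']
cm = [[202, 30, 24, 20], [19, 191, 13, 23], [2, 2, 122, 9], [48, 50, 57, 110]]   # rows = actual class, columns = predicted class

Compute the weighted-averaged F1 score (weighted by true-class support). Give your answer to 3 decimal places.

0.667

Per-class F1 score (2·TP/(2·TP+FP+FN)):
  class_0: TP=202, FP=19+2+48=69, FN=30+24+20=74 → 404/547 = 0.7386
  class_1: TP=191, FP=30+2+50=82, FN=19+13+23=55 → 382/519 = 0.7360
  class_2: TP=122, FP=24+13+57=94, FN=2+2+9=13 → 244/351 = 0.6952
  class_3: TP=110, FP=20+23+9=52, FN=48+50+57=155 → 220/427 = 0.5152
Weighted-F1 score = Σ (supportᵢ/N)·F1 scoreᵢ with N=922: (276/922)·0.7386 + (246/922)·0.7360 + (135/922)·0.6952 + (265/922)·0.5152 = 0.667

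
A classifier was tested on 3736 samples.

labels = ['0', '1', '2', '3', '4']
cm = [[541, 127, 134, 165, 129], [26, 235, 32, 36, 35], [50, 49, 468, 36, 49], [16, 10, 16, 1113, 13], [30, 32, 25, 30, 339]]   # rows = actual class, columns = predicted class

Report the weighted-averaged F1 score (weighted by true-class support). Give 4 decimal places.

0.7138

Per-class F1 score (2·TP/(2·TP+FP+FN)):
  0: TP=541, FP=26+50+16+30=122, FN=127+134+165+129=555 → 1082/1759 = 0.61512
  1: TP=235, FP=127+49+10+32=218, FN=26+32+36+35=129 → 470/817 = 0.57528
  2: TP=468, FP=134+32+16+25=207, FN=50+49+36+49=184 → 936/1327 = 0.70535
  3: TP=1113, FP=165+36+36+30=267, FN=16+10+16+13=55 → 2226/2548 = 0.87363
  4: TP=339, FP=129+35+49+13=226, FN=30+32+25+30=117 → 678/1021 = 0.66405
Weighted-F1 score = Σ (supportᵢ/N)·F1 scoreᵢ with N=3736: (1096/3736)·0.61512 + (364/3736)·0.57528 + (652/3736)·0.70535 + (1168/3736)·0.87363 + (456/3736)·0.66405 = 0.7138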